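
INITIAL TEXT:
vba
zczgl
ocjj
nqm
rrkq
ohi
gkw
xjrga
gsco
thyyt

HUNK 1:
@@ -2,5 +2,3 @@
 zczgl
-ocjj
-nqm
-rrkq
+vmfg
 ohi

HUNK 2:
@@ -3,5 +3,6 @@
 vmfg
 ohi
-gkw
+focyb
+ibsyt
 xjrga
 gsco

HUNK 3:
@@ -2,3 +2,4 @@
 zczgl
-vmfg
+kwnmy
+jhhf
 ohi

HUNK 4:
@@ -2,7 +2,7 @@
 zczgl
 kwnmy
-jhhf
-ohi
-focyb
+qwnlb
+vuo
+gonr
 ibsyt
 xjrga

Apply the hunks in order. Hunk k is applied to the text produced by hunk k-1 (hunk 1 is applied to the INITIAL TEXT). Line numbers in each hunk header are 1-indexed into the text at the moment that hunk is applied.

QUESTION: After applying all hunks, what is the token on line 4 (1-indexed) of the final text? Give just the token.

Hunk 1: at line 2 remove [ocjj,nqm,rrkq] add [vmfg] -> 8 lines: vba zczgl vmfg ohi gkw xjrga gsco thyyt
Hunk 2: at line 3 remove [gkw] add [focyb,ibsyt] -> 9 lines: vba zczgl vmfg ohi focyb ibsyt xjrga gsco thyyt
Hunk 3: at line 2 remove [vmfg] add [kwnmy,jhhf] -> 10 lines: vba zczgl kwnmy jhhf ohi focyb ibsyt xjrga gsco thyyt
Hunk 4: at line 2 remove [jhhf,ohi,focyb] add [qwnlb,vuo,gonr] -> 10 lines: vba zczgl kwnmy qwnlb vuo gonr ibsyt xjrga gsco thyyt
Final line 4: qwnlb

Answer: qwnlb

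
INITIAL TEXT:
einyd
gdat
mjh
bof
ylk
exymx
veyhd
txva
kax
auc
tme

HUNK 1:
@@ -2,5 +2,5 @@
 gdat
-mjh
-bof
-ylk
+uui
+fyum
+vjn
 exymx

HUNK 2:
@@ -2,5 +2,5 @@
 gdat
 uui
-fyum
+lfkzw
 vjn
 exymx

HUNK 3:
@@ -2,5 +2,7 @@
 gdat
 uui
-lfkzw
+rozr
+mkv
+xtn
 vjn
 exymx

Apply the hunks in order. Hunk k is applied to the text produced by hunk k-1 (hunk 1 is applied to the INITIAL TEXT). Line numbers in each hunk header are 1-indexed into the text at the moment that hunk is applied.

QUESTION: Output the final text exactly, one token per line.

Hunk 1: at line 2 remove [mjh,bof,ylk] add [uui,fyum,vjn] -> 11 lines: einyd gdat uui fyum vjn exymx veyhd txva kax auc tme
Hunk 2: at line 2 remove [fyum] add [lfkzw] -> 11 lines: einyd gdat uui lfkzw vjn exymx veyhd txva kax auc tme
Hunk 3: at line 2 remove [lfkzw] add [rozr,mkv,xtn] -> 13 lines: einyd gdat uui rozr mkv xtn vjn exymx veyhd txva kax auc tme

Answer: einyd
gdat
uui
rozr
mkv
xtn
vjn
exymx
veyhd
txva
kax
auc
tme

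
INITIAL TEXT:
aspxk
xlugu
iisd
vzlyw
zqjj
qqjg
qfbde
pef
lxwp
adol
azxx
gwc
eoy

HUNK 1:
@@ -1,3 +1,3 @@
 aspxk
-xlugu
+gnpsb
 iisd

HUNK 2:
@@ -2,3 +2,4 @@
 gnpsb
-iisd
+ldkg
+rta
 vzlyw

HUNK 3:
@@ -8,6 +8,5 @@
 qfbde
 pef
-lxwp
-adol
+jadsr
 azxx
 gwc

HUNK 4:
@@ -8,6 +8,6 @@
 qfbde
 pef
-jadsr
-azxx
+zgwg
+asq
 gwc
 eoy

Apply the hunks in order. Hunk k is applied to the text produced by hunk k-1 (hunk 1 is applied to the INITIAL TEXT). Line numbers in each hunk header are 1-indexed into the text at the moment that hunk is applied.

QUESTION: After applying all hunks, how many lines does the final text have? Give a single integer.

Hunk 1: at line 1 remove [xlugu] add [gnpsb] -> 13 lines: aspxk gnpsb iisd vzlyw zqjj qqjg qfbde pef lxwp adol azxx gwc eoy
Hunk 2: at line 2 remove [iisd] add [ldkg,rta] -> 14 lines: aspxk gnpsb ldkg rta vzlyw zqjj qqjg qfbde pef lxwp adol azxx gwc eoy
Hunk 3: at line 8 remove [lxwp,adol] add [jadsr] -> 13 lines: aspxk gnpsb ldkg rta vzlyw zqjj qqjg qfbde pef jadsr azxx gwc eoy
Hunk 4: at line 8 remove [jadsr,azxx] add [zgwg,asq] -> 13 lines: aspxk gnpsb ldkg rta vzlyw zqjj qqjg qfbde pef zgwg asq gwc eoy
Final line count: 13

Answer: 13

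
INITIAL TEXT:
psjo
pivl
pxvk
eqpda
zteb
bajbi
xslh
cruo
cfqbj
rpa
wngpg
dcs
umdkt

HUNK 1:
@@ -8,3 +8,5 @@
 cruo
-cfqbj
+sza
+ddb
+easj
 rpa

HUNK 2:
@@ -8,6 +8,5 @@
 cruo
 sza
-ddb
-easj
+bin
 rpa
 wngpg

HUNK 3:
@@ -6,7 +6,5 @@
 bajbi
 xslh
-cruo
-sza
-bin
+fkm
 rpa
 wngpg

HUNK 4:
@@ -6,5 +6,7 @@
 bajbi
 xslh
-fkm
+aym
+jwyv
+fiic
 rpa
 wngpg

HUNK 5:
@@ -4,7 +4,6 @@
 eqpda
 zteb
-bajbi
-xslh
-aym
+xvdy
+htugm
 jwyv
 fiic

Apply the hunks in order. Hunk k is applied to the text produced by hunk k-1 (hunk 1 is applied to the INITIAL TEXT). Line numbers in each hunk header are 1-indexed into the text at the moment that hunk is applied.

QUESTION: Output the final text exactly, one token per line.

Answer: psjo
pivl
pxvk
eqpda
zteb
xvdy
htugm
jwyv
fiic
rpa
wngpg
dcs
umdkt

Derivation:
Hunk 1: at line 8 remove [cfqbj] add [sza,ddb,easj] -> 15 lines: psjo pivl pxvk eqpda zteb bajbi xslh cruo sza ddb easj rpa wngpg dcs umdkt
Hunk 2: at line 8 remove [ddb,easj] add [bin] -> 14 lines: psjo pivl pxvk eqpda zteb bajbi xslh cruo sza bin rpa wngpg dcs umdkt
Hunk 3: at line 6 remove [cruo,sza,bin] add [fkm] -> 12 lines: psjo pivl pxvk eqpda zteb bajbi xslh fkm rpa wngpg dcs umdkt
Hunk 4: at line 6 remove [fkm] add [aym,jwyv,fiic] -> 14 lines: psjo pivl pxvk eqpda zteb bajbi xslh aym jwyv fiic rpa wngpg dcs umdkt
Hunk 5: at line 4 remove [bajbi,xslh,aym] add [xvdy,htugm] -> 13 lines: psjo pivl pxvk eqpda zteb xvdy htugm jwyv fiic rpa wngpg dcs umdkt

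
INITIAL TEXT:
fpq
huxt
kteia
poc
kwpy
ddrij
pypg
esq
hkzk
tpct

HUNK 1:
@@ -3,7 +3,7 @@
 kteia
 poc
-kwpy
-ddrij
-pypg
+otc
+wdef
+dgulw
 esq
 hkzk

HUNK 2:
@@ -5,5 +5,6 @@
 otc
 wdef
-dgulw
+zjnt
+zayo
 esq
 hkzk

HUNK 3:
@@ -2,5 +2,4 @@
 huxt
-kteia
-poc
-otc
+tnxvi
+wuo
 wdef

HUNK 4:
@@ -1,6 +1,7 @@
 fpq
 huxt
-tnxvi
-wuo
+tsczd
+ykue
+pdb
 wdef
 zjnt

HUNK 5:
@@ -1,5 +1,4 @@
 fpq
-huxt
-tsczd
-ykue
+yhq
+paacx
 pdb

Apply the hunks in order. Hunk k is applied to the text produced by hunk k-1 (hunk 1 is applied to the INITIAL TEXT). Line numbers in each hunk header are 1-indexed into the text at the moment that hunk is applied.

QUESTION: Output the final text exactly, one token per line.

Hunk 1: at line 3 remove [kwpy,ddrij,pypg] add [otc,wdef,dgulw] -> 10 lines: fpq huxt kteia poc otc wdef dgulw esq hkzk tpct
Hunk 2: at line 5 remove [dgulw] add [zjnt,zayo] -> 11 lines: fpq huxt kteia poc otc wdef zjnt zayo esq hkzk tpct
Hunk 3: at line 2 remove [kteia,poc,otc] add [tnxvi,wuo] -> 10 lines: fpq huxt tnxvi wuo wdef zjnt zayo esq hkzk tpct
Hunk 4: at line 1 remove [tnxvi,wuo] add [tsczd,ykue,pdb] -> 11 lines: fpq huxt tsczd ykue pdb wdef zjnt zayo esq hkzk tpct
Hunk 5: at line 1 remove [huxt,tsczd,ykue] add [yhq,paacx] -> 10 lines: fpq yhq paacx pdb wdef zjnt zayo esq hkzk tpct

Answer: fpq
yhq
paacx
pdb
wdef
zjnt
zayo
esq
hkzk
tpct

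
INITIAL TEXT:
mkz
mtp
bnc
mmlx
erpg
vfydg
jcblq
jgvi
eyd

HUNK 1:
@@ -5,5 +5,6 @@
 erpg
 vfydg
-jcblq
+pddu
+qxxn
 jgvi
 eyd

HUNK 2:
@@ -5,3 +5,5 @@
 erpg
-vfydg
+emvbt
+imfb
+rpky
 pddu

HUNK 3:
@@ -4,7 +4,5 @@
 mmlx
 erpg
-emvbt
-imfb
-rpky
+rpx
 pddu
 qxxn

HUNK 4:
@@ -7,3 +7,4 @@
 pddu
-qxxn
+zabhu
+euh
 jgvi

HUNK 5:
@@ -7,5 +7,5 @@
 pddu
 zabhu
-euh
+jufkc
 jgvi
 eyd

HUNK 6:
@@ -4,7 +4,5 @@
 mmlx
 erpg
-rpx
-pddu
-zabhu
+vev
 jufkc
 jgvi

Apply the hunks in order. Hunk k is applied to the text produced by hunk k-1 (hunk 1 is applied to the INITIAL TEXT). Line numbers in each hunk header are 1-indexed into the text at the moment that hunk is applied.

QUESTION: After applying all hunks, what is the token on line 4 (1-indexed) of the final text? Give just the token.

Answer: mmlx

Derivation:
Hunk 1: at line 5 remove [jcblq] add [pddu,qxxn] -> 10 lines: mkz mtp bnc mmlx erpg vfydg pddu qxxn jgvi eyd
Hunk 2: at line 5 remove [vfydg] add [emvbt,imfb,rpky] -> 12 lines: mkz mtp bnc mmlx erpg emvbt imfb rpky pddu qxxn jgvi eyd
Hunk 3: at line 4 remove [emvbt,imfb,rpky] add [rpx] -> 10 lines: mkz mtp bnc mmlx erpg rpx pddu qxxn jgvi eyd
Hunk 4: at line 7 remove [qxxn] add [zabhu,euh] -> 11 lines: mkz mtp bnc mmlx erpg rpx pddu zabhu euh jgvi eyd
Hunk 5: at line 7 remove [euh] add [jufkc] -> 11 lines: mkz mtp bnc mmlx erpg rpx pddu zabhu jufkc jgvi eyd
Hunk 6: at line 4 remove [rpx,pddu,zabhu] add [vev] -> 9 lines: mkz mtp bnc mmlx erpg vev jufkc jgvi eyd
Final line 4: mmlx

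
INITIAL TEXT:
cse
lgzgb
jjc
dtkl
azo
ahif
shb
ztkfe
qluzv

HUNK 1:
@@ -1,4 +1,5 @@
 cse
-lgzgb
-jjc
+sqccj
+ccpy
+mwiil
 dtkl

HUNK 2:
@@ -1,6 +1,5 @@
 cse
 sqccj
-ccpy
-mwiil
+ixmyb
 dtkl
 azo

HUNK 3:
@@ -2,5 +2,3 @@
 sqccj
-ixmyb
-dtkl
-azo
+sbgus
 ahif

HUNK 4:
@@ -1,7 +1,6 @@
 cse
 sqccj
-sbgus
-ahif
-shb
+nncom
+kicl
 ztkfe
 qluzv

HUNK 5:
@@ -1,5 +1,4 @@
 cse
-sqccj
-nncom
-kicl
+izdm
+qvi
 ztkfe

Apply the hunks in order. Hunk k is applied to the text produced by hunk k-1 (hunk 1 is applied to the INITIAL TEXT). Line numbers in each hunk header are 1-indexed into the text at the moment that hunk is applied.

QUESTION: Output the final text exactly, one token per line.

Hunk 1: at line 1 remove [lgzgb,jjc] add [sqccj,ccpy,mwiil] -> 10 lines: cse sqccj ccpy mwiil dtkl azo ahif shb ztkfe qluzv
Hunk 2: at line 1 remove [ccpy,mwiil] add [ixmyb] -> 9 lines: cse sqccj ixmyb dtkl azo ahif shb ztkfe qluzv
Hunk 3: at line 2 remove [ixmyb,dtkl,azo] add [sbgus] -> 7 lines: cse sqccj sbgus ahif shb ztkfe qluzv
Hunk 4: at line 1 remove [sbgus,ahif,shb] add [nncom,kicl] -> 6 lines: cse sqccj nncom kicl ztkfe qluzv
Hunk 5: at line 1 remove [sqccj,nncom,kicl] add [izdm,qvi] -> 5 lines: cse izdm qvi ztkfe qluzv

Answer: cse
izdm
qvi
ztkfe
qluzv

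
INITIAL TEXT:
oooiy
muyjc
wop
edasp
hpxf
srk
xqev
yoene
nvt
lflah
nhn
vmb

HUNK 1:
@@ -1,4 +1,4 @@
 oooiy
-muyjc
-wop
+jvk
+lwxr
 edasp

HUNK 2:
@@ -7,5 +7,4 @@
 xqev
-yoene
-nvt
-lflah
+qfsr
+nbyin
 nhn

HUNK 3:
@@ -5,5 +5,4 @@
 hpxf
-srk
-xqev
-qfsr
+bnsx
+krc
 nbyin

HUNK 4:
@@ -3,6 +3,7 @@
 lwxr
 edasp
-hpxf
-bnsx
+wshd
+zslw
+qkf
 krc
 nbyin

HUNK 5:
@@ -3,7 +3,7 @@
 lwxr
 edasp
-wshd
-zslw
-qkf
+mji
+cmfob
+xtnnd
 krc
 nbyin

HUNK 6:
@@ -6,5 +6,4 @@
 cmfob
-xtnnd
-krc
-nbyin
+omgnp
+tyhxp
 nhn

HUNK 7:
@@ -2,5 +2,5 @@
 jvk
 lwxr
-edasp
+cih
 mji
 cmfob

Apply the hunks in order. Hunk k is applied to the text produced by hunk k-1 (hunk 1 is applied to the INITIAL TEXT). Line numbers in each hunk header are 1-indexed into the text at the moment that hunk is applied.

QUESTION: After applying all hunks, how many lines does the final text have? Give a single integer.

Hunk 1: at line 1 remove [muyjc,wop] add [jvk,lwxr] -> 12 lines: oooiy jvk lwxr edasp hpxf srk xqev yoene nvt lflah nhn vmb
Hunk 2: at line 7 remove [yoene,nvt,lflah] add [qfsr,nbyin] -> 11 lines: oooiy jvk lwxr edasp hpxf srk xqev qfsr nbyin nhn vmb
Hunk 3: at line 5 remove [srk,xqev,qfsr] add [bnsx,krc] -> 10 lines: oooiy jvk lwxr edasp hpxf bnsx krc nbyin nhn vmb
Hunk 4: at line 3 remove [hpxf,bnsx] add [wshd,zslw,qkf] -> 11 lines: oooiy jvk lwxr edasp wshd zslw qkf krc nbyin nhn vmb
Hunk 5: at line 3 remove [wshd,zslw,qkf] add [mji,cmfob,xtnnd] -> 11 lines: oooiy jvk lwxr edasp mji cmfob xtnnd krc nbyin nhn vmb
Hunk 6: at line 6 remove [xtnnd,krc,nbyin] add [omgnp,tyhxp] -> 10 lines: oooiy jvk lwxr edasp mji cmfob omgnp tyhxp nhn vmb
Hunk 7: at line 2 remove [edasp] add [cih] -> 10 lines: oooiy jvk lwxr cih mji cmfob omgnp tyhxp nhn vmb
Final line count: 10

Answer: 10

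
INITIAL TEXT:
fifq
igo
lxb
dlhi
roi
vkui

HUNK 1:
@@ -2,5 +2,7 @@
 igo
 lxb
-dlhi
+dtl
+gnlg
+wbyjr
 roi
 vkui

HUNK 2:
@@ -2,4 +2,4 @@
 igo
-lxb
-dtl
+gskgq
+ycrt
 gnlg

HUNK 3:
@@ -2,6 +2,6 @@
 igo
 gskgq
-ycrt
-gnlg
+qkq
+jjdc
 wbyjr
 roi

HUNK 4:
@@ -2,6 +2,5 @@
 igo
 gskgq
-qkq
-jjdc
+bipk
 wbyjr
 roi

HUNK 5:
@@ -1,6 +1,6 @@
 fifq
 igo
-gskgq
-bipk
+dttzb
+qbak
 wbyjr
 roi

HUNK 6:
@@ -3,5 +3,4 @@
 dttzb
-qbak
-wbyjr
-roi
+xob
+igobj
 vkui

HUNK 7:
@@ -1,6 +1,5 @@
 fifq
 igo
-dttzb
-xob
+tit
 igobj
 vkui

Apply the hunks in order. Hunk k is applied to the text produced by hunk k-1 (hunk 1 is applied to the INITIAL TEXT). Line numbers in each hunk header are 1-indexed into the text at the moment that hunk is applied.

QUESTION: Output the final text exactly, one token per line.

Answer: fifq
igo
tit
igobj
vkui

Derivation:
Hunk 1: at line 2 remove [dlhi] add [dtl,gnlg,wbyjr] -> 8 lines: fifq igo lxb dtl gnlg wbyjr roi vkui
Hunk 2: at line 2 remove [lxb,dtl] add [gskgq,ycrt] -> 8 lines: fifq igo gskgq ycrt gnlg wbyjr roi vkui
Hunk 3: at line 2 remove [ycrt,gnlg] add [qkq,jjdc] -> 8 lines: fifq igo gskgq qkq jjdc wbyjr roi vkui
Hunk 4: at line 2 remove [qkq,jjdc] add [bipk] -> 7 lines: fifq igo gskgq bipk wbyjr roi vkui
Hunk 5: at line 1 remove [gskgq,bipk] add [dttzb,qbak] -> 7 lines: fifq igo dttzb qbak wbyjr roi vkui
Hunk 6: at line 3 remove [qbak,wbyjr,roi] add [xob,igobj] -> 6 lines: fifq igo dttzb xob igobj vkui
Hunk 7: at line 1 remove [dttzb,xob] add [tit] -> 5 lines: fifq igo tit igobj vkui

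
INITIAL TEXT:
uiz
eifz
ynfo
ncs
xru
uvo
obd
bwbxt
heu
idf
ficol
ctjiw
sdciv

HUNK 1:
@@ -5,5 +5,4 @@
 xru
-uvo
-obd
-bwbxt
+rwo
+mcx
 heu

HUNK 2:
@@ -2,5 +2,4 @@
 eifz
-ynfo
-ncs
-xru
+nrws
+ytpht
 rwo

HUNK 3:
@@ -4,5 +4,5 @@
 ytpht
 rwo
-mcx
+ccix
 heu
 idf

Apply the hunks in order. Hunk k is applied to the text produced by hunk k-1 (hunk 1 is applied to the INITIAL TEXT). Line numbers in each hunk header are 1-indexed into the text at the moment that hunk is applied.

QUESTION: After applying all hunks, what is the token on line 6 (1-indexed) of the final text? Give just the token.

Answer: ccix

Derivation:
Hunk 1: at line 5 remove [uvo,obd,bwbxt] add [rwo,mcx] -> 12 lines: uiz eifz ynfo ncs xru rwo mcx heu idf ficol ctjiw sdciv
Hunk 2: at line 2 remove [ynfo,ncs,xru] add [nrws,ytpht] -> 11 lines: uiz eifz nrws ytpht rwo mcx heu idf ficol ctjiw sdciv
Hunk 3: at line 4 remove [mcx] add [ccix] -> 11 lines: uiz eifz nrws ytpht rwo ccix heu idf ficol ctjiw sdciv
Final line 6: ccix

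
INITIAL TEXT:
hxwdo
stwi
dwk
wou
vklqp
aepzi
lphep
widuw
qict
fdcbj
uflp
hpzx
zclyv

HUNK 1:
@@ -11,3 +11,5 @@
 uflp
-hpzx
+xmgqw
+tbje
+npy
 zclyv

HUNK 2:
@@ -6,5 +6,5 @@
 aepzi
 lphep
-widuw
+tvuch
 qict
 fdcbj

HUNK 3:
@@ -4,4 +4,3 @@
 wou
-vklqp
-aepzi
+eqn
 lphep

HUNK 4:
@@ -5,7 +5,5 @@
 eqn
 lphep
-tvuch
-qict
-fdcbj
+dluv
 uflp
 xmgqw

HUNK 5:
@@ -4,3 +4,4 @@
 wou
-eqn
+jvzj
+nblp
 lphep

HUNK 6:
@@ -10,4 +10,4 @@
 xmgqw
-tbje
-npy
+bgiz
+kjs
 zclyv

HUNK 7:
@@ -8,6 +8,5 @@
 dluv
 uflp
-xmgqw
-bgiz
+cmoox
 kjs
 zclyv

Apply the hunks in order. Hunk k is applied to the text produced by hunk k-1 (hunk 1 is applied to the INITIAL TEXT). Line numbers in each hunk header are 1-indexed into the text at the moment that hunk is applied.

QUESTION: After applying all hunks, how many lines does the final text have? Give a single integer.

Answer: 12

Derivation:
Hunk 1: at line 11 remove [hpzx] add [xmgqw,tbje,npy] -> 15 lines: hxwdo stwi dwk wou vklqp aepzi lphep widuw qict fdcbj uflp xmgqw tbje npy zclyv
Hunk 2: at line 6 remove [widuw] add [tvuch] -> 15 lines: hxwdo stwi dwk wou vklqp aepzi lphep tvuch qict fdcbj uflp xmgqw tbje npy zclyv
Hunk 3: at line 4 remove [vklqp,aepzi] add [eqn] -> 14 lines: hxwdo stwi dwk wou eqn lphep tvuch qict fdcbj uflp xmgqw tbje npy zclyv
Hunk 4: at line 5 remove [tvuch,qict,fdcbj] add [dluv] -> 12 lines: hxwdo stwi dwk wou eqn lphep dluv uflp xmgqw tbje npy zclyv
Hunk 5: at line 4 remove [eqn] add [jvzj,nblp] -> 13 lines: hxwdo stwi dwk wou jvzj nblp lphep dluv uflp xmgqw tbje npy zclyv
Hunk 6: at line 10 remove [tbje,npy] add [bgiz,kjs] -> 13 lines: hxwdo stwi dwk wou jvzj nblp lphep dluv uflp xmgqw bgiz kjs zclyv
Hunk 7: at line 8 remove [xmgqw,bgiz] add [cmoox] -> 12 lines: hxwdo stwi dwk wou jvzj nblp lphep dluv uflp cmoox kjs zclyv
Final line count: 12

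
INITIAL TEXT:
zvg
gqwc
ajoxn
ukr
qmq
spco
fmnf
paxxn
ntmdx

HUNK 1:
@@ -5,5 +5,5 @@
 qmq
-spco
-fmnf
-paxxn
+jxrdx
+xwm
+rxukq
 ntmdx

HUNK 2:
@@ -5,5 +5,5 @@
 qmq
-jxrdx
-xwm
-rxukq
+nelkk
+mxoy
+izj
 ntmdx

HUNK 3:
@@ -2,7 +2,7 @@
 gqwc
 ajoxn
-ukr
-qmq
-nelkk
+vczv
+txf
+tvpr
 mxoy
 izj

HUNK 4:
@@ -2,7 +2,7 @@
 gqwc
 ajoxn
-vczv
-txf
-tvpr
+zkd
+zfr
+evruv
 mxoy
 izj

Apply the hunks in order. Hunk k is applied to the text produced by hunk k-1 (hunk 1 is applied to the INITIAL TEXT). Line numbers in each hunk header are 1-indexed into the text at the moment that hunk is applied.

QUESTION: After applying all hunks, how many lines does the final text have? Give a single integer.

Answer: 9

Derivation:
Hunk 1: at line 5 remove [spco,fmnf,paxxn] add [jxrdx,xwm,rxukq] -> 9 lines: zvg gqwc ajoxn ukr qmq jxrdx xwm rxukq ntmdx
Hunk 2: at line 5 remove [jxrdx,xwm,rxukq] add [nelkk,mxoy,izj] -> 9 lines: zvg gqwc ajoxn ukr qmq nelkk mxoy izj ntmdx
Hunk 3: at line 2 remove [ukr,qmq,nelkk] add [vczv,txf,tvpr] -> 9 lines: zvg gqwc ajoxn vczv txf tvpr mxoy izj ntmdx
Hunk 4: at line 2 remove [vczv,txf,tvpr] add [zkd,zfr,evruv] -> 9 lines: zvg gqwc ajoxn zkd zfr evruv mxoy izj ntmdx
Final line count: 9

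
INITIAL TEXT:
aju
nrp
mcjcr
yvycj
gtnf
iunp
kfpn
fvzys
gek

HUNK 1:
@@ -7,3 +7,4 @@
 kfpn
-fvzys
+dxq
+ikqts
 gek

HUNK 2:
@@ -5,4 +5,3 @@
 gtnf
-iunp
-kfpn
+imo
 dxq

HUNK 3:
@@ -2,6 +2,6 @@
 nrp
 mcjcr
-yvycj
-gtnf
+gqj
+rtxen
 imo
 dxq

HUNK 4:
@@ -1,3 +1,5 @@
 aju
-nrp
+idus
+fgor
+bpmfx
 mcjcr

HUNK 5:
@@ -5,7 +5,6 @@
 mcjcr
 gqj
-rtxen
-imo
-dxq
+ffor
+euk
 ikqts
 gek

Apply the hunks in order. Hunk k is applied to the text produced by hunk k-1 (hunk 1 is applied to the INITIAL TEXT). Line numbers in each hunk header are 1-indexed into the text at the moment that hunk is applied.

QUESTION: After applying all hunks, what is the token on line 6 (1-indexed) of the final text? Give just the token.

Hunk 1: at line 7 remove [fvzys] add [dxq,ikqts] -> 10 lines: aju nrp mcjcr yvycj gtnf iunp kfpn dxq ikqts gek
Hunk 2: at line 5 remove [iunp,kfpn] add [imo] -> 9 lines: aju nrp mcjcr yvycj gtnf imo dxq ikqts gek
Hunk 3: at line 2 remove [yvycj,gtnf] add [gqj,rtxen] -> 9 lines: aju nrp mcjcr gqj rtxen imo dxq ikqts gek
Hunk 4: at line 1 remove [nrp] add [idus,fgor,bpmfx] -> 11 lines: aju idus fgor bpmfx mcjcr gqj rtxen imo dxq ikqts gek
Hunk 5: at line 5 remove [rtxen,imo,dxq] add [ffor,euk] -> 10 lines: aju idus fgor bpmfx mcjcr gqj ffor euk ikqts gek
Final line 6: gqj

Answer: gqj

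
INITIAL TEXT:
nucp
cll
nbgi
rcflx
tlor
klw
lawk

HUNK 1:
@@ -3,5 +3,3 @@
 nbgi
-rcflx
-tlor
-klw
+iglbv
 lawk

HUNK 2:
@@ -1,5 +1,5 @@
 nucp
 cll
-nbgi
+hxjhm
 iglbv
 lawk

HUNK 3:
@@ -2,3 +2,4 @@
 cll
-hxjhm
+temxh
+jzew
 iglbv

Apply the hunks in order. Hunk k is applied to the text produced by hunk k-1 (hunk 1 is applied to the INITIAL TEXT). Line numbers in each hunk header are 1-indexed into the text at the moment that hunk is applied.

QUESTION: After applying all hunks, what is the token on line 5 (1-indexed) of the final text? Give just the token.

Hunk 1: at line 3 remove [rcflx,tlor,klw] add [iglbv] -> 5 lines: nucp cll nbgi iglbv lawk
Hunk 2: at line 1 remove [nbgi] add [hxjhm] -> 5 lines: nucp cll hxjhm iglbv lawk
Hunk 3: at line 2 remove [hxjhm] add [temxh,jzew] -> 6 lines: nucp cll temxh jzew iglbv lawk
Final line 5: iglbv

Answer: iglbv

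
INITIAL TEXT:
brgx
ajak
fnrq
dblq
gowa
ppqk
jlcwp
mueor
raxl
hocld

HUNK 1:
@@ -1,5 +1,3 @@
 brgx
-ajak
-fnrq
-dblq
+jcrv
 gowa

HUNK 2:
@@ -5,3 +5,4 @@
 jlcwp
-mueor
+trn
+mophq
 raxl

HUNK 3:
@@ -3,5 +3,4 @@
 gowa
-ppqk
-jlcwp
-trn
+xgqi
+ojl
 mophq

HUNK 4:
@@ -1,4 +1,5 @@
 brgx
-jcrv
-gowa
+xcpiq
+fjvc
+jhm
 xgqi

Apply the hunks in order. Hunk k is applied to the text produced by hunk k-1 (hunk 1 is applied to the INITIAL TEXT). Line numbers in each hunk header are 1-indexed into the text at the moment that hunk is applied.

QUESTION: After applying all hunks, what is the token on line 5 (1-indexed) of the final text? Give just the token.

Answer: xgqi

Derivation:
Hunk 1: at line 1 remove [ajak,fnrq,dblq] add [jcrv] -> 8 lines: brgx jcrv gowa ppqk jlcwp mueor raxl hocld
Hunk 2: at line 5 remove [mueor] add [trn,mophq] -> 9 lines: brgx jcrv gowa ppqk jlcwp trn mophq raxl hocld
Hunk 3: at line 3 remove [ppqk,jlcwp,trn] add [xgqi,ojl] -> 8 lines: brgx jcrv gowa xgqi ojl mophq raxl hocld
Hunk 4: at line 1 remove [jcrv,gowa] add [xcpiq,fjvc,jhm] -> 9 lines: brgx xcpiq fjvc jhm xgqi ojl mophq raxl hocld
Final line 5: xgqi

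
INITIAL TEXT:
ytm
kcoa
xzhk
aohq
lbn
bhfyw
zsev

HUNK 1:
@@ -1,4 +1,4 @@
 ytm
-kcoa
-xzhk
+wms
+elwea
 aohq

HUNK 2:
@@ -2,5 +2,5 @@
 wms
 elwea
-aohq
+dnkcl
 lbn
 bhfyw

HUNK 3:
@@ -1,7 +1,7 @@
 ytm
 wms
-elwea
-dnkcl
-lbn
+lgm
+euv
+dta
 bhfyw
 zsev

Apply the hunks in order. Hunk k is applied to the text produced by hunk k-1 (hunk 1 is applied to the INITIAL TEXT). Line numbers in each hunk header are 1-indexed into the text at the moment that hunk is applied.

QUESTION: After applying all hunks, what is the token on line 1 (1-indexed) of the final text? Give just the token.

Answer: ytm

Derivation:
Hunk 1: at line 1 remove [kcoa,xzhk] add [wms,elwea] -> 7 lines: ytm wms elwea aohq lbn bhfyw zsev
Hunk 2: at line 2 remove [aohq] add [dnkcl] -> 7 lines: ytm wms elwea dnkcl lbn bhfyw zsev
Hunk 3: at line 1 remove [elwea,dnkcl,lbn] add [lgm,euv,dta] -> 7 lines: ytm wms lgm euv dta bhfyw zsev
Final line 1: ytm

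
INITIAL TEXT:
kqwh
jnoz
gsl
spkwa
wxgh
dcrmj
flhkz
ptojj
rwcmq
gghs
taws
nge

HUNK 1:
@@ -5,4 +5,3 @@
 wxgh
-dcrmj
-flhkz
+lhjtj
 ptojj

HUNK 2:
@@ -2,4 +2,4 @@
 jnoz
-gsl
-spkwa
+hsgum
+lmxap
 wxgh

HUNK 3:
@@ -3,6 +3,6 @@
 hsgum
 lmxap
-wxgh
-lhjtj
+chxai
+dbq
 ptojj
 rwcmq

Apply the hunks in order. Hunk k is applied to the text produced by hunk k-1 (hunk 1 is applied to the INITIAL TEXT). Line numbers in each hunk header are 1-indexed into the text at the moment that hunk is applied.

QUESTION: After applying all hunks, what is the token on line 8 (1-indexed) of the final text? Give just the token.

Hunk 1: at line 5 remove [dcrmj,flhkz] add [lhjtj] -> 11 lines: kqwh jnoz gsl spkwa wxgh lhjtj ptojj rwcmq gghs taws nge
Hunk 2: at line 2 remove [gsl,spkwa] add [hsgum,lmxap] -> 11 lines: kqwh jnoz hsgum lmxap wxgh lhjtj ptojj rwcmq gghs taws nge
Hunk 3: at line 3 remove [wxgh,lhjtj] add [chxai,dbq] -> 11 lines: kqwh jnoz hsgum lmxap chxai dbq ptojj rwcmq gghs taws nge
Final line 8: rwcmq

Answer: rwcmq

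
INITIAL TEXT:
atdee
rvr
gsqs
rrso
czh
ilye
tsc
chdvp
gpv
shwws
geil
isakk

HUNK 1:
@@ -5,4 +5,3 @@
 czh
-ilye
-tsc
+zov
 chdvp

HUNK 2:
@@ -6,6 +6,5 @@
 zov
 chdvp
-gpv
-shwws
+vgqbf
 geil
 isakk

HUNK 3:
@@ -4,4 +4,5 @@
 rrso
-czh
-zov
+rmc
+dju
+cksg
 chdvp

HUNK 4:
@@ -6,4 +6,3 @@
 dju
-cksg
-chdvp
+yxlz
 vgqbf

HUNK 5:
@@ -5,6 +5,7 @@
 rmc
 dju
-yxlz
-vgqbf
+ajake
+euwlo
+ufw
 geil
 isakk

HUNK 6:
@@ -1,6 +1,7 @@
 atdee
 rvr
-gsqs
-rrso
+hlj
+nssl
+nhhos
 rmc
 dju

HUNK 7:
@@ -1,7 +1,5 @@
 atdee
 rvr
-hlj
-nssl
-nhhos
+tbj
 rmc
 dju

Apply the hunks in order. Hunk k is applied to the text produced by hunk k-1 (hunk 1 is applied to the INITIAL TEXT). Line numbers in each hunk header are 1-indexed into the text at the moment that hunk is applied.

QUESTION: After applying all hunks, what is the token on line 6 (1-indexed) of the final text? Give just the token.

Answer: ajake

Derivation:
Hunk 1: at line 5 remove [ilye,tsc] add [zov] -> 11 lines: atdee rvr gsqs rrso czh zov chdvp gpv shwws geil isakk
Hunk 2: at line 6 remove [gpv,shwws] add [vgqbf] -> 10 lines: atdee rvr gsqs rrso czh zov chdvp vgqbf geil isakk
Hunk 3: at line 4 remove [czh,zov] add [rmc,dju,cksg] -> 11 lines: atdee rvr gsqs rrso rmc dju cksg chdvp vgqbf geil isakk
Hunk 4: at line 6 remove [cksg,chdvp] add [yxlz] -> 10 lines: atdee rvr gsqs rrso rmc dju yxlz vgqbf geil isakk
Hunk 5: at line 5 remove [yxlz,vgqbf] add [ajake,euwlo,ufw] -> 11 lines: atdee rvr gsqs rrso rmc dju ajake euwlo ufw geil isakk
Hunk 6: at line 1 remove [gsqs,rrso] add [hlj,nssl,nhhos] -> 12 lines: atdee rvr hlj nssl nhhos rmc dju ajake euwlo ufw geil isakk
Hunk 7: at line 1 remove [hlj,nssl,nhhos] add [tbj] -> 10 lines: atdee rvr tbj rmc dju ajake euwlo ufw geil isakk
Final line 6: ajake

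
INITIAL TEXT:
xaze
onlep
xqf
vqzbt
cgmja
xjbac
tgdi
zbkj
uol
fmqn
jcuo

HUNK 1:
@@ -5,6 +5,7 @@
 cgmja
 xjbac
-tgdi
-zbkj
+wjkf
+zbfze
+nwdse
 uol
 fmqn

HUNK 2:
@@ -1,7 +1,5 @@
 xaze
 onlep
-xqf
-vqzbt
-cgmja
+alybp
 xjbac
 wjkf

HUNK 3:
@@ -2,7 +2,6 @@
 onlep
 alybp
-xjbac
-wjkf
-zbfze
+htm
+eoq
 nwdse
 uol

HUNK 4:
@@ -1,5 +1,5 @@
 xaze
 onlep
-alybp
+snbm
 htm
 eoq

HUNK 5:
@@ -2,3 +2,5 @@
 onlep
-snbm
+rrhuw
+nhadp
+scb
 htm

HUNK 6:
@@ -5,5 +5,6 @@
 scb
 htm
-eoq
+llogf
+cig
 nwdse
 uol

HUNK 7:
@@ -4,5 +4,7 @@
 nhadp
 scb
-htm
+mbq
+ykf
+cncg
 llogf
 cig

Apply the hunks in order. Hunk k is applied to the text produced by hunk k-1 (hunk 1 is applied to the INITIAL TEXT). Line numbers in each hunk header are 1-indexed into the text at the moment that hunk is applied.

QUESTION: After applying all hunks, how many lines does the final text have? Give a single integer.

Answer: 14

Derivation:
Hunk 1: at line 5 remove [tgdi,zbkj] add [wjkf,zbfze,nwdse] -> 12 lines: xaze onlep xqf vqzbt cgmja xjbac wjkf zbfze nwdse uol fmqn jcuo
Hunk 2: at line 1 remove [xqf,vqzbt,cgmja] add [alybp] -> 10 lines: xaze onlep alybp xjbac wjkf zbfze nwdse uol fmqn jcuo
Hunk 3: at line 2 remove [xjbac,wjkf,zbfze] add [htm,eoq] -> 9 lines: xaze onlep alybp htm eoq nwdse uol fmqn jcuo
Hunk 4: at line 1 remove [alybp] add [snbm] -> 9 lines: xaze onlep snbm htm eoq nwdse uol fmqn jcuo
Hunk 5: at line 2 remove [snbm] add [rrhuw,nhadp,scb] -> 11 lines: xaze onlep rrhuw nhadp scb htm eoq nwdse uol fmqn jcuo
Hunk 6: at line 5 remove [eoq] add [llogf,cig] -> 12 lines: xaze onlep rrhuw nhadp scb htm llogf cig nwdse uol fmqn jcuo
Hunk 7: at line 4 remove [htm] add [mbq,ykf,cncg] -> 14 lines: xaze onlep rrhuw nhadp scb mbq ykf cncg llogf cig nwdse uol fmqn jcuo
Final line count: 14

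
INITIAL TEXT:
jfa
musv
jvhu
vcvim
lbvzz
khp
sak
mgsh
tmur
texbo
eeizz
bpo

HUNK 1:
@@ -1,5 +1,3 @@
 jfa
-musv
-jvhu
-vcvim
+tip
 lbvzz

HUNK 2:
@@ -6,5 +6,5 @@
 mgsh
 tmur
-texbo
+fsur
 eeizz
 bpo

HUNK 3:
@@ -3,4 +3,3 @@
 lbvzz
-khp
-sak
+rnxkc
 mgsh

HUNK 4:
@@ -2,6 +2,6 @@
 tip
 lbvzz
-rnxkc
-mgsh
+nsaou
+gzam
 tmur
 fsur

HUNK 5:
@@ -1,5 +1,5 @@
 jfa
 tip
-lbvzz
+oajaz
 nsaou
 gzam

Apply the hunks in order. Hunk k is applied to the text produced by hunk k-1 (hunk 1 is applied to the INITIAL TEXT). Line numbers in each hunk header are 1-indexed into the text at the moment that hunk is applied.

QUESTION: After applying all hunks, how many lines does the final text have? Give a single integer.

Answer: 9

Derivation:
Hunk 1: at line 1 remove [musv,jvhu,vcvim] add [tip] -> 10 lines: jfa tip lbvzz khp sak mgsh tmur texbo eeizz bpo
Hunk 2: at line 6 remove [texbo] add [fsur] -> 10 lines: jfa tip lbvzz khp sak mgsh tmur fsur eeizz bpo
Hunk 3: at line 3 remove [khp,sak] add [rnxkc] -> 9 lines: jfa tip lbvzz rnxkc mgsh tmur fsur eeizz bpo
Hunk 4: at line 2 remove [rnxkc,mgsh] add [nsaou,gzam] -> 9 lines: jfa tip lbvzz nsaou gzam tmur fsur eeizz bpo
Hunk 5: at line 1 remove [lbvzz] add [oajaz] -> 9 lines: jfa tip oajaz nsaou gzam tmur fsur eeizz bpo
Final line count: 9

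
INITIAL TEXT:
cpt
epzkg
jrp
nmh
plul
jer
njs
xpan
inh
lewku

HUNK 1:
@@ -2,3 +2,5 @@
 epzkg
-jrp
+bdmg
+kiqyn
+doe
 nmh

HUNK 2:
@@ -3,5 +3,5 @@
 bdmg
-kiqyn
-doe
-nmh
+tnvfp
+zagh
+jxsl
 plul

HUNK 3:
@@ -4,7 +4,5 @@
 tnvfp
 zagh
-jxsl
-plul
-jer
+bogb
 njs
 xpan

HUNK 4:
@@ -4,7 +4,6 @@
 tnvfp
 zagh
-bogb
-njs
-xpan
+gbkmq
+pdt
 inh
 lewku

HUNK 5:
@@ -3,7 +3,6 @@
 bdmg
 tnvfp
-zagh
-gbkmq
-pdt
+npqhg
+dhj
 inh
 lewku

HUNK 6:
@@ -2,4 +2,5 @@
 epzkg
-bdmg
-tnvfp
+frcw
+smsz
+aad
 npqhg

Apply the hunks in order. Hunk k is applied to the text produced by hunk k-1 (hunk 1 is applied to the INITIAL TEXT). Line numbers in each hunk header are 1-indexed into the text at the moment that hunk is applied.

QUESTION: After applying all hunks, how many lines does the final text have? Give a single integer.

Answer: 9

Derivation:
Hunk 1: at line 2 remove [jrp] add [bdmg,kiqyn,doe] -> 12 lines: cpt epzkg bdmg kiqyn doe nmh plul jer njs xpan inh lewku
Hunk 2: at line 3 remove [kiqyn,doe,nmh] add [tnvfp,zagh,jxsl] -> 12 lines: cpt epzkg bdmg tnvfp zagh jxsl plul jer njs xpan inh lewku
Hunk 3: at line 4 remove [jxsl,plul,jer] add [bogb] -> 10 lines: cpt epzkg bdmg tnvfp zagh bogb njs xpan inh lewku
Hunk 4: at line 4 remove [bogb,njs,xpan] add [gbkmq,pdt] -> 9 lines: cpt epzkg bdmg tnvfp zagh gbkmq pdt inh lewku
Hunk 5: at line 3 remove [zagh,gbkmq,pdt] add [npqhg,dhj] -> 8 lines: cpt epzkg bdmg tnvfp npqhg dhj inh lewku
Hunk 6: at line 2 remove [bdmg,tnvfp] add [frcw,smsz,aad] -> 9 lines: cpt epzkg frcw smsz aad npqhg dhj inh lewku
Final line count: 9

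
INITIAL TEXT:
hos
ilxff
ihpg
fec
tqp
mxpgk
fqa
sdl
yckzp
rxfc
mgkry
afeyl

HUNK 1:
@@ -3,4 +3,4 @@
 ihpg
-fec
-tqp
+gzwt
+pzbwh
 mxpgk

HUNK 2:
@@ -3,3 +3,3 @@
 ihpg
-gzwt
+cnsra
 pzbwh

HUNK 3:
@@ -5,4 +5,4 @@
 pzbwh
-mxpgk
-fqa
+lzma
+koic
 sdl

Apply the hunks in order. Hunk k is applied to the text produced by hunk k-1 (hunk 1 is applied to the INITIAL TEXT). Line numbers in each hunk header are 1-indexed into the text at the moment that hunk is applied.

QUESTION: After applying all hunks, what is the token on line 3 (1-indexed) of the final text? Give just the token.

Answer: ihpg

Derivation:
Hunk 1: at line 3 remove [fec,tqp] add [gzwt,pzbwh] -> 12 lines: hos ilxff ihpg gzwt pzbwh mxpgk fqa sdl yckzp rxfc mgkry afeyl
Hunk 2: at line 3 remove [gzwt] add [cnsra] -> 12 lines: hos ilxff ihpg cnsra pzbwh mxpgk fqa sdl yckzp rxfc mgkry afeyl
Hunk 3: at line 5 remove [mxpgk,fqa] add [lzma,koic] -> 12 lines: hos ilxff ihpg cnsra pzbwh lzma koic sdl yckzp rxfc mgkry afeyl
Final line 3: ihpg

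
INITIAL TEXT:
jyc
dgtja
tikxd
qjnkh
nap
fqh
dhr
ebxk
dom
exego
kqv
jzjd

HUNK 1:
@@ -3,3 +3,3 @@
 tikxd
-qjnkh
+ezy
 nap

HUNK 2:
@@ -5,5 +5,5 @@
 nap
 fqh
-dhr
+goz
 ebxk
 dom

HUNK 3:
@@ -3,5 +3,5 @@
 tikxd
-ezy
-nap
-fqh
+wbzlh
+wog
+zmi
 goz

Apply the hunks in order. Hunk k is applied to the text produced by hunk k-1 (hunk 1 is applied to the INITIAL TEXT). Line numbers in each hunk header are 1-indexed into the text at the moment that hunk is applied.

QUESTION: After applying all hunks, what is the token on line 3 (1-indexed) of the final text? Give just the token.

Answer: tikxd

Derivation:
Hunk 1: at line 3 remove [qjnkh] add [ezy] -> 12 lines: jyc dgtja tikxd ezy nap fqh dhr ebxk dom exego kqv jzjd
Hunk 2: at line 5 remove [dhr] add [goz] -> 12 lines: jyc dgtja tikxd ezy nap fqh goz ebxk dom exego kqv jzjd
Hunk 3: at line 3 remove [ezy,nap,fqh] add [wbzlh,wog,zmi] -> 12 lines: jyc dgtja tikxd wbzlh wog zmi goz ebxk dom exego kqv jzjd
Final line 3: tikxd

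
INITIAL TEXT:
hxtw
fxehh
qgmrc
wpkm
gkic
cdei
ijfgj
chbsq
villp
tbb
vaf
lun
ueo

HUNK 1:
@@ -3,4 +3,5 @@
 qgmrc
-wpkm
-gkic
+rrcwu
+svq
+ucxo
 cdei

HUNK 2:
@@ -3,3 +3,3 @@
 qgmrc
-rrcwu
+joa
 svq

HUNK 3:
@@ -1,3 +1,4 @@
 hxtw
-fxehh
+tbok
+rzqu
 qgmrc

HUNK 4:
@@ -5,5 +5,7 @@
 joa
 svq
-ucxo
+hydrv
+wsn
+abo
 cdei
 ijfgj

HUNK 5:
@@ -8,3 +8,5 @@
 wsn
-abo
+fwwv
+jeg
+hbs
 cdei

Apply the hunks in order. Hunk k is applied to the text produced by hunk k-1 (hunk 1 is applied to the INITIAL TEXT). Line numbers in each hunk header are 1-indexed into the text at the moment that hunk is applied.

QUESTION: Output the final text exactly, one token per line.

Answer: hxtw
tbok
rzqu
qgmrc
joa
svq
hydrv
wsn
fwwv
jeg
hbs
cdei
ijfgj
chbsq
villp
tbb
vaf
lun
ueo

Derivation:
Hunk 1: at line 3 remove [wpkm,gkic] add [rrcwu,svq,ucxo] -> 14 lines: hxtw fxehh qgmrc rrcwu svq ucxo cdei ijfgj chbsq villp tbb vaf lun ueo
Hunk 2: at line 3 remove [rrcwu] add [joa] -> 14 lines: hxtw fxehh qgmrc joa svq ucxo cdei ijfgj chbsq villp tbb vaf lun ueo
Hunk 3: at line 1 remove [fxehh] add [tbok,rzqu] -> 15 lines: hxtw tbok rzqu qgmrc joa svq ucxo cdei ijfgj chbsq villp tbb vaf lun ueo
Hunk 4: at line 5 remove [ucxo] add [hydrv,wsn,abo] -> 17 lines: hxtw tbok rzqu qgmrc joa svq hydrv wsn abo cdei ijfgj chbsq villp tbb vaf lun ueo
Hunk 5: at line 8 remove [abo] add [fwwv,jeg,hbs] -> 19 lines: hxtw tbok rzqu qgmrc joa svq hydrv wsn fwwv jeg hbs cdei ijfgj chbsq villp tbb vaf lun ueo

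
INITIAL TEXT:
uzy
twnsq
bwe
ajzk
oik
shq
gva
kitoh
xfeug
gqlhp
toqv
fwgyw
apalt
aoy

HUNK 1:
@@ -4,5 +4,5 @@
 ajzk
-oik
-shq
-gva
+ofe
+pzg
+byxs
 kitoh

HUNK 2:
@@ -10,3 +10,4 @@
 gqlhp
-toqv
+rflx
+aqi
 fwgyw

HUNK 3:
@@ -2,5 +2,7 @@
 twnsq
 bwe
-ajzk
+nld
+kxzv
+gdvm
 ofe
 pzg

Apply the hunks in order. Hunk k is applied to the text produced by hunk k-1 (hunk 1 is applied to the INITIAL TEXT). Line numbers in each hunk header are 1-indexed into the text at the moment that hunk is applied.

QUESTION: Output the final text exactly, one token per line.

Hunk 1: at line 4 remove [oik,shq,gva] add [ofe,pzg,byxs] -> 14 lines: uzy twnsq bwe ajzk ofe pzg byxs kitoh xfeug gqlhp toqv fwgyw apalt aoy
Hunk 2: at line 10 remove [toqv] add [rflx,aqi] -> 15 lines: uzy twnsq bwe ajzk ofe pzg byxs kitoh xfeug gqlhp rflx aqi fwgyw apalt aoy
Hunk 3: at line 2 remove [ajzk] add [nld,kxzv,gdvm] -> 17 lines: uzy twnsq bwe nld kxzv gdvm ofe pzg byxs kitoh xfeug gqlhp rflx aqi fwgyw apalt aoy

Answer: uzy
twnsq
bwe
nld
kxzv
gdvm
ofe
pzg
byxs
kitoh
xfeug
gqlhp
rflx
aqi
fwgyw
apalt
aoy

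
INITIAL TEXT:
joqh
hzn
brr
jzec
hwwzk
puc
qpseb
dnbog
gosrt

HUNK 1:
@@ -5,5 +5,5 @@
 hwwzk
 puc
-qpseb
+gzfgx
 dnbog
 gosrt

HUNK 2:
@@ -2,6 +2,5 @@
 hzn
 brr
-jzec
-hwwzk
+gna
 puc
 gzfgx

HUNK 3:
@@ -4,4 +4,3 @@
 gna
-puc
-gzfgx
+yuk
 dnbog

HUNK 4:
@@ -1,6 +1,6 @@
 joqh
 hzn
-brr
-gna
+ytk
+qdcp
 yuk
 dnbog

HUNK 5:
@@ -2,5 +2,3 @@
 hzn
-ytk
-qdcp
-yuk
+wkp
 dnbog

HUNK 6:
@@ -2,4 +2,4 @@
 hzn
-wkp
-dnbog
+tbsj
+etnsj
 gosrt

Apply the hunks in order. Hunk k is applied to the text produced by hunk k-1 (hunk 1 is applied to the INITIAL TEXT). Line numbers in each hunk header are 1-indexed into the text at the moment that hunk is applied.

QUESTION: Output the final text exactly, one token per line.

Answer: joqh
hzn
tbsj
etnsj
gosrt

Derivation:
Hunk 1: at line 5 remove [qpseb] add [gzfgx] -> 9 lines: joqh hzn brr jzec hwwzk puc gzfgx dnbog gosrt
Hunk 2: at line 2 remove [jzec,hwwzk] add [gna] -> 8 lines: joqh hzn brr gna puc gzfgx dnbog gosrt
Hunk 3: at line 4 remove [puc,gzfgx] add [yuk] -> 7 lines: joqh hzn brr gna yuk dnbog gosrt
Hunk 4: at line 1 remove [brr,gna] add [ytk,qdcp] -> 7 lines: joqh hzn ytk qdcp yuk dnbog gosrt
Hunk 5: at line 2 remove [ytk,qdcp,yuk] add [wkp] -> 5 lines: joqh hzn wkp dnbog gosrt
Hunk 6: at line 2 remove [wkp,dnbog] add [tbsj,etnsj] -> 5 lines: joqh hzn tbsj etnsj gosrt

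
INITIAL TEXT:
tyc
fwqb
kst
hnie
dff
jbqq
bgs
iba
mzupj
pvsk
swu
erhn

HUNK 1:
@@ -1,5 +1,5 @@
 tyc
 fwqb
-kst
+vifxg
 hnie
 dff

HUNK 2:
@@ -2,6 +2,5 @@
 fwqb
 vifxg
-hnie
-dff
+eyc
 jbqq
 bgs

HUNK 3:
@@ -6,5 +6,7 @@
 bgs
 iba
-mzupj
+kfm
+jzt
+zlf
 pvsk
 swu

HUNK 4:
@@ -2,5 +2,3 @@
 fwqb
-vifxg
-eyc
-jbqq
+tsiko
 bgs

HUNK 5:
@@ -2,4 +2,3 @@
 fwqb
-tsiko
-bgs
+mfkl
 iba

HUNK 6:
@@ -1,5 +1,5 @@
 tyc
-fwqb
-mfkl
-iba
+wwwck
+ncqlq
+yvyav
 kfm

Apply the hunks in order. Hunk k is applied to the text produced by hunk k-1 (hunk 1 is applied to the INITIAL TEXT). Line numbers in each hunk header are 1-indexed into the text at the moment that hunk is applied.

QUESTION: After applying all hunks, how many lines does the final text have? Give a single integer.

Answer: 10

Derivation:
Hunk 1: at line 1 remove [kst] add [vifxg] -> 12 lines: tyc fwqb vifxg hnie dff jbqq bgs iba mzupj pvsk swu erhn
Hunk 2: at line 2 remove [hnie,dff] add [eyc] -> 11 lines: tyc fwqb vifxg eyc jbqq bgs iba mzupj pvsk swu erhn
Hunk 3: at line 6 remove [mzupj] add [kfm,jzt,zlf] -> 13 lines: tyc fwqb vifxg eyc jbqq bgs iba kfm jzt zlf pvsk swu erhn
Hunk 4: at line 2 remove [vifxg,eyc,jbqq] add [tsiko] -> 11 lines: tyc fwqb tsiko bgs iba kfm jzt zlf pvsk swu erhn
Hunk 5: at line 2 remove [tsiko,bgs] add [mfkl] -> 10 lines: tyc fwqb mfkl iba kfm jzt zlf pvsk swu erhn
Hunk 6: at line 1 remove [fwqb,mfkl,iba] add [wwwck,ncqlq,yvyav] -> 10 lines: tyc wwwck ncqlq yvyav kfm jzt zlf pvsk swu erhn
Final line count: 10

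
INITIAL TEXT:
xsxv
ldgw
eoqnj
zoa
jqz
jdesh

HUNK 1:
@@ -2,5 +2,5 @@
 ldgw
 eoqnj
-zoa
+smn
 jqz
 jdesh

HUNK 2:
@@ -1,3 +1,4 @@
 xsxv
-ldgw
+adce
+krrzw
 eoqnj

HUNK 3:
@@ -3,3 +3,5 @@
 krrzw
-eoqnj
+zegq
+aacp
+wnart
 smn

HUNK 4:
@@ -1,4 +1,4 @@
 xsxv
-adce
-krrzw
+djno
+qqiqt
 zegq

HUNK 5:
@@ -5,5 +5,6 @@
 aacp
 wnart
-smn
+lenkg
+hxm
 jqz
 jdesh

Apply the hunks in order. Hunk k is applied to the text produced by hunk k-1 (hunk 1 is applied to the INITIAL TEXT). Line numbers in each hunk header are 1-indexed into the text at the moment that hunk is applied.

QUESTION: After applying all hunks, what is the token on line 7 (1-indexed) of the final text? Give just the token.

Answer: lenkg

Derivation:
Hunk 1: at line 2 remove [zoa] add [smn] -> 6 lines: xsxv ldgw eoqnj smn jqz jdesh
Hunk 2: at line 1 remove [ldgw] add [adce,krrzw] -> 7 lines: xsxv adce krrzw eoqnj smn jqz jdesh
Hunk 3: at line 3 remove [eoqnj] add [zegq,aacp,wnart] -> 9 lines: xsxv adce krrzw zegq aacp wnart smn jqz jdesh
Hunk 4: at line 1 remove [adce,krrzw] add [djno,qqiqt] -> 9 lines: xsxv djno qqiqt zegq aacp wnart smn jqz jdesh
Hunk 5: at line 5 remove [smn] add [lenkg,hxm] -> 10 lines: xsxv djno qqiqt zegq aacp wnart lenkg hxm jqz jdesh
Final line 7: lenkg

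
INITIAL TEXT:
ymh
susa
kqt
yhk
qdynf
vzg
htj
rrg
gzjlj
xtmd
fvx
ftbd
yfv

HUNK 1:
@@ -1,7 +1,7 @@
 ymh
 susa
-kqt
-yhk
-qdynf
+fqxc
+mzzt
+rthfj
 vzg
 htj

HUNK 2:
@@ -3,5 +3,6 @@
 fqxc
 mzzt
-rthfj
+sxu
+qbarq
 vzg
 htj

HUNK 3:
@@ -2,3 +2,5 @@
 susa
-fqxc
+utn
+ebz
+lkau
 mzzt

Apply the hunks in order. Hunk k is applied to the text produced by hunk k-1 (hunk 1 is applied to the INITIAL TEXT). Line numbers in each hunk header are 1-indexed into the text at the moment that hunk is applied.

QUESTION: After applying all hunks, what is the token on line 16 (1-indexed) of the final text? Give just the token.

Answer: yfv

Derivation:
Hunk 1: at line 1 remove [kqt,yhk,qdynf] add [fqxc,mzzt,rthfj] -> 13 lines: ymh susa fqxc mzzt rthfj vzg htj rrg gzjlj xtmd fvx ftbd yfv
Hunk 2: at line 3 remove [rthfj] add [sxu,qbarq] -> 14 lines: ymh susa fqxc mzzt sxu qbarq vzg htj rrg gzjlj xtmd fvx ftbd yfv
Hunk 3: at line 2 remove [fqxc] add [utn,ebz,lkau] -> 16 lines: ymh susa utn ebz lkau mzzt sxu qbarq vzg htj rrg gzjlj xtmd fvx ftbd yfv
Final line 16: yfv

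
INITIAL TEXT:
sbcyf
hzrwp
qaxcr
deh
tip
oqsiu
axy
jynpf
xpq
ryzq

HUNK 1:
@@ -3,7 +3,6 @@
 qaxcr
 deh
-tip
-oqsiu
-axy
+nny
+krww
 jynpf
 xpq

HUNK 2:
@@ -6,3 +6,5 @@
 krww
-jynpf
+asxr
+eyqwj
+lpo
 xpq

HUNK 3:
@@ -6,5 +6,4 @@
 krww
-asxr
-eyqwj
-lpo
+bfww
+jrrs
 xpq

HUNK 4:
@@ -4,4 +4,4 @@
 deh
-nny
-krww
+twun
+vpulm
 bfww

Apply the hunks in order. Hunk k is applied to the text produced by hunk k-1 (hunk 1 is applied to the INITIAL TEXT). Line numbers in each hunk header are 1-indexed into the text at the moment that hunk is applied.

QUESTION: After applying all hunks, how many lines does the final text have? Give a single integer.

Hunk 1: at line 3 remove [tip,oqsiu,axy] add [nny,krww] -> 9 lines: sbcyf hzrwp qaxcr deh nny krww jynpf xpq ryzq
Hunk 2: at line 6 remove [jynpf] add [asxr,eyqwj,lpo] -> 11 lines: sbcyf hzrwp qaxcr deh nny krww asxr eyqwj lpo xpq ryzq
Hunk 3: at line 6 remove [asxr,eyqwj,lpo] add [bfww,jrrs] -> 10 lines: sbcyf hzrwp qaxcr deh nny krww bfww jrrs xpq ryzq
Hunk 4: at line 4 remove [nny,krww] add [twun,vpulm] -> 10 lines: sbcyf hzrwp qaxcr deh twun vpulm bfww jrrs xpq ryzq
Final line count: 10

Answer: 10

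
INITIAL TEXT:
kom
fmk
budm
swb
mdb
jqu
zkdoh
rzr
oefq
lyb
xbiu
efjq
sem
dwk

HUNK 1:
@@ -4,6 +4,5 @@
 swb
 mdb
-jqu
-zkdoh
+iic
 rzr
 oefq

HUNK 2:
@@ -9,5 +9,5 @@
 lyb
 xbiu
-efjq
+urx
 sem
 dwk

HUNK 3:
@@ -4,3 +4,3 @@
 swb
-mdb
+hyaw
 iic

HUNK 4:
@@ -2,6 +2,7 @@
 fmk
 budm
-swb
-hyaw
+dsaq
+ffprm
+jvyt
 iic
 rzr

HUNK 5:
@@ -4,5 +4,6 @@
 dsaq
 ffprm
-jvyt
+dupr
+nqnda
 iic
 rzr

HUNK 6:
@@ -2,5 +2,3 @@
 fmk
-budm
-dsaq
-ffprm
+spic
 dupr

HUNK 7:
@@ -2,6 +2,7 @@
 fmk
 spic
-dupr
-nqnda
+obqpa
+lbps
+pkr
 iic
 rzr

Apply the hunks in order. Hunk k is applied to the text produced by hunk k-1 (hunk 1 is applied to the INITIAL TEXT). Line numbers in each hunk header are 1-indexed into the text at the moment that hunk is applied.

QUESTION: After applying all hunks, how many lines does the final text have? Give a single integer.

Answer: 14

Derivation:
Hunk 1: at line 4 remove [jqu,zkdoh] add [iic] -> 13 lines: kom fmk budm swb mdb iic rzr oefq lyb xbiu efjq sem dwk
Hunk 2: at line 9 remove [efjq] add [urx] -> 13 lines: kom fmk budm swb mdb iic rzr oefq lyb xbiu urx sem dwk
Hunk 3: at line 4 remove [mdb] add [hyaw] -> 13 lines: kom fmk budm swb hyaw iic rzr oefq lyb xbiu urx sem dwk
Hunk 4: at line 2 remove [swb,hyaw] add [dsaq,ffprm,jvyt] -> 14 lines: kom fmk budm dsaq ffprm jvyt iic rzr oefq lyb xbiu urx sem dwk
Hunk 5: at line 4 remove [jvyt] add [dupr,nqnda] -> 15 lines: kom fmk budm dsaq ffprm dupr nqnda iic rzr oefq lyb xbiu urx sem dwk
Hunk 6: at line 2 remove [budm,dsaq,ffprm] add [spic] -> 13 lines: kom fmk spic dupr nqnda iic rzr oefq lyb xbiu urx sem dwk
Hunk 7: at line 2 remove [dupr,nqnda] add [obqpa,lbps,pkr] -> 14 lines: kom fmk spic obqpa lbps pkr iic rzr oefq lyb xbiu urx sem dwk
Final line count: 14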